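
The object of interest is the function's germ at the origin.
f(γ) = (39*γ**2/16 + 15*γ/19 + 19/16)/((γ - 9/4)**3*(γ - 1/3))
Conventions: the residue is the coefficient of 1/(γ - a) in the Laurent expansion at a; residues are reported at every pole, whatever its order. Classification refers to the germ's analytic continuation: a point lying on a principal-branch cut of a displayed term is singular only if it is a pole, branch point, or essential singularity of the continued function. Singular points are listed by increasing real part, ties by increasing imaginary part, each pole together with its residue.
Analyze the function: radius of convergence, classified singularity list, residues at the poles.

Radius of convergence at 0: 1/3.
At 1/3: a pole of order 1; residue -56520/231173.
At 9/4: a pole of order 3; residue 56520/231173.

Denominator factor (γ - 9/4)^3: pole of order 3 at 9/4, modulus 9/4.
Denominator factor (γ - 1/3): pole of order 1 at 1/3, modulus 1/3.
The radius of convergence is the smallest modulus among the singular points: 1/3.
At the order-1 pole 1/3 set g(γ) = (γ - (1/3))*f(γ) = (39*γ**2/16 + 15*γ/19 + 19/16)/(γ - 9/4)**3.
Simple pole: residue = g(a) at a = 1/3, which is -56520/231173.
At the order-3 pole 9/4 set g(γ) = (γ - (9/4))^3*f(γ) = (39*γ**2/16 + 15*γ/19 + 19/16)/(γ - 1/3).
Order-3 pole: residue = g''(a)/2; g''(9/4) = 113040/231173, so the residue is 56520/231173.
List the singular points by increasing real part (a conjugate pair: the negative imaginary part first).


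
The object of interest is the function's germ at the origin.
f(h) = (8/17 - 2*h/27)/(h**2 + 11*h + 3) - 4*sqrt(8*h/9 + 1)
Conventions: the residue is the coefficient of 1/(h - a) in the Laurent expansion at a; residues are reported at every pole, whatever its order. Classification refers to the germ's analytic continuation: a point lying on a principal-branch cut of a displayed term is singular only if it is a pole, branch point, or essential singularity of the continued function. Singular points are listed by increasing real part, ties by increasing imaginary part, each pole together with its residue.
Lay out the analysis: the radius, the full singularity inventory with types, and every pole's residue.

Denominator factor (h**2 + 11*h + 3): discriminant 109, real irrational roots -11/2 + (1/2)*sqrt(109) and -11/2 - (1/2)*sqrt(109); poles of order 1, moduli 11/2 - (1/2)*sqrt(109) and 11/2 + (1/2)*sqrt(109).
Branch term (-4)*sqrt(1 - h/(-9/8)): its argument vanishes at h = -9/8, a square-root branch point, modulus 9/8.
The radius of convergence is the smallest modulus among the singular points: 11/2 - (1/2)*sqrt(109).
The branch term is analytic at -11/2 - (1/2)*sqrt(109) and contributes nothing to the residue; only the rational part matters.
The factor h**2 + 11*h + 3 splits as (h - a)(h - a') with a = -11/2 - (1/2)*sqrt(109), a' = -11/2 + (1/2)*sqrt(109). At the order-1 pole a set g(h) = (h - a)*(rational part) = [8/17 - 2*h/27] / (h - a').
Simple pole: residue = g(a) at a = -11/2 - (1/2)*sqrt(109), which is -1/27 - (403/50031)*sqrt(109).
The branch term is analytic at -11/2 + (1/2)*sqrt(109) and contributes nothing to the residue; only the rational part matters.
The factor h**2 + 11*h + 3 splits as (h - a)(h - a') with a = -11/2 + (1/2)*sqrt(109), a' = -11/2 - (1/2)*sqrt(109). At the order-1 pole a set g(h) = (h - a)*(rational part) = [8/17 - 2*h/27] / (h - a').
Simple pole: residue = g(a) at a = -11/2 + (1/2)*sqrt(109), which is -1/27 + (403/50031)*sqrt(109).
List the singular points by increasing real part (a conjugate pair: the negative imaginary part first).

Radius of convergence at 0: 11/2 - (1/2)*sqrt(109).
At -11/2 - (1/2)*sqrt(109): a pole of order 1; residue -1/27 - (403/50031)*sqrt(109).
At -9/8: an algebraic (square-root) branch point.
At -11/2 + (1/2)*sqrt(109): a pole of order 1; residue -1/27 + (403/50031)*sqrt(109).


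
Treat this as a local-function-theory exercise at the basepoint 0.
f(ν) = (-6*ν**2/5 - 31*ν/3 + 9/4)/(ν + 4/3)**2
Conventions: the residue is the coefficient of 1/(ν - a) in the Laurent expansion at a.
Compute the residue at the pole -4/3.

At the order-2 pole -4/3 set g(ν) = (ν - (-4/3))^2*f(ν) = -6*ν**2/5 - 31*ν/3 + 9/4.
Order-2 pole: residue = g'(a); g'(-4/3) = -107/15, so the residue is -107/15.

The residue is -107/15.


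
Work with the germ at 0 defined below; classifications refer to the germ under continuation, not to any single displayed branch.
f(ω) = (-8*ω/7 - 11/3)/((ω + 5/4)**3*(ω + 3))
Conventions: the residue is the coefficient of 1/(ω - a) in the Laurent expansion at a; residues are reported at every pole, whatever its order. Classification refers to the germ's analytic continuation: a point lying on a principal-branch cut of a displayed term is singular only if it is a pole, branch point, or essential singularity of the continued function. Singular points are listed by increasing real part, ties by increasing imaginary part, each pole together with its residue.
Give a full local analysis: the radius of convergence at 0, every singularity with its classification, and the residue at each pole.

Denominator factor (ω + 3): pole of order 1 at -3, modulus 3.
Denominator factor (ω + 5/4)^3: pole of order 3 at -5/4, modulus 5/4.
The radius of convergence is the smallest modulus among the singular points: 5/4.
At the order-1 pole -3 set g(ω) = (ω - (-3))*f(ω) = (-8*ω/7 - 11/3)/(ω + 5/4)**3.
Simple pole: residue = g(a) at a = -3, which is 320/7203.
At the order-3 pole -5/4 set g(ω) = (ω - (-5/4))^3*f(ω) = (-8*ω/7 - 11/3)/(ω + 3).
Order-3 pole: residue = g''(a)/2; g''(-5/4) = -640/7203, so the residue is -320/7203.
List the singular points by increasing real part (a conjugate pair: the negative imaginary part first).

Radius of convergence at 0: 5/4.
At -3: a pole of order 1; residue 320/7203.
At -5/4: a pole of order 3; residue -320/7203.


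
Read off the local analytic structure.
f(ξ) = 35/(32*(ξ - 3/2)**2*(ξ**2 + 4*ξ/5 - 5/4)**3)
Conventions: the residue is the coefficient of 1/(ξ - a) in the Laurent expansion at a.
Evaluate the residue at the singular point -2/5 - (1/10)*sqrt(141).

The residue is 249375/937024 - (21011291875/875561784768)*sqrt(141).

The factor ξ**2 + 4*ξ/5 - 5/4 splits as (ξ - a)(ξ - a') with a = -2/5 - (1/10)*sqrt(141), a' = -2/5 + (1/10)*sqrt(141). At the order-3 pole a set g(ξ) = (ξ - a)^3*f(ξ) = [35/(32*(ξ - 3/2)**2)] / (ξ - a')^3.
Order-3 pole: residue = g''(a)/2; g''(-2/5 - (1/10)*sqrt(141)) = 249375/468512 - (21011291875/437780892384)*sqrt(141), so the residue is 249375/937024 - (21011291875/875561784768)*sqrt(141).


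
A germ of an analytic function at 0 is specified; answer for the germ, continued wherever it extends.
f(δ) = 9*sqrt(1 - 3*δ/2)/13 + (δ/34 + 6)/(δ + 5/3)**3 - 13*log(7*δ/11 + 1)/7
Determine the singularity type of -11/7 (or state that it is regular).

The point is a logarithmic branch point.

The term (-13/7)*log(1 - δ/(-11/7)) has argument 1 - -11/7/(-11/7) = 0 at -11/7: a logarithmic (infinitely-sheeted) branch point; the remaining terms are analytic or single-valued there.


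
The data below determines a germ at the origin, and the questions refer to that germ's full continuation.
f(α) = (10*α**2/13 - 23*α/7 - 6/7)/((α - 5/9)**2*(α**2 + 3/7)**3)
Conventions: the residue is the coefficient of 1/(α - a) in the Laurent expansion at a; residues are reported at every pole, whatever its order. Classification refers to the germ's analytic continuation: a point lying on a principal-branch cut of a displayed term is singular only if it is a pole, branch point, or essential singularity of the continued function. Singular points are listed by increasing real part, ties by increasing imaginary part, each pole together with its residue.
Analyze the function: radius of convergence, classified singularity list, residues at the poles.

Radius of convergence at 0: 5/9.
At -((1/7)*sqrt(21))*i: a pole of order 3; residue (-533939540337/49608773786) - ((11334469545/793740380576)*sqrt(21))*i.
At ((1/7)*sqrt(21))*i: a pole of order 3; residue (-533939540337/49608773786) + ((11334469545/793740380576)*sqrt(21))*i.
At 5/9: a pole of order 2; residue 533939540337/24804386893.

Denominator factor (α - 5/9)^2: pole of order 2 at 5/9, modulus 5/9.
Denominator factor (α**2 + 3/7)^3: discriminant -12/7, complex-conjugate roots ((1/7)*sqrt(21))*i and -((1/7)*sqrt(21))*i; poles of order 3, moduli (1/7)*sqrt(21) and (1/7)*sqrt(21).
The radius of convergence is the smallest modulus among the singular points: 5/9.
The factor α**2 + 3/7 splits as (α - a)(α - a') with a = -((1/7)*sqrt(21))*i, a' = ((1/7)*sqrt(21))*i. At the order-3 pole a set g(α) = (α - a)^3*f(α) = [(10*α**2/13 - 23*α/7 - 6/7)/(α - 5/9)**2] / (α - a')^3.
Order-3 pole: residue = g''(a)/2; g''(-((1/7)*sqrt(21))*i) = (-533939540337/24804386893) - ((11334469545/396870190288)*sqrt(21))*i, so the residue is (-533939540337/49608773786) - ((11334469545/793740380576)*sqrt(21))*i.
The factor α**2 + 3/7 splits as (α - a)(α - a') with a = ((1/7)*sqrt(21))*i, a' = -((1/7)*sqrt(21))*i. At the order-3 pole a set g(α) = (α - a)^3*f(α) = [(10*α**2/13 - 23*α/7 - 6/7)/(α - 5/9)**2] / (α - a')^3.
Order-3 pole: residue = g''(a)/2; g''(((1/7)*sqrt(21))*i) = (-533939540337/24804386893) + ((11334469545/396870190288)*sqrt(21))*i, so the residue is (-533939540337/49608773786) + ((11334469545/793740380576)*sqrt(21))*i.
At the order-2 pole 5/9 set g(α) = (α - (5/9))^2*f(α) = (10*α**2/13 - 23*α/7 - 6/7)/(α**2 + 3/7)**3.
Order-2 pole: residue = g'(a); g'(5/9) = 533939540337/24804386893, so the residue is 533939540337/24804386893.
List the singular points by increasing real part (a conjugate pair: the negative imaginary part first).


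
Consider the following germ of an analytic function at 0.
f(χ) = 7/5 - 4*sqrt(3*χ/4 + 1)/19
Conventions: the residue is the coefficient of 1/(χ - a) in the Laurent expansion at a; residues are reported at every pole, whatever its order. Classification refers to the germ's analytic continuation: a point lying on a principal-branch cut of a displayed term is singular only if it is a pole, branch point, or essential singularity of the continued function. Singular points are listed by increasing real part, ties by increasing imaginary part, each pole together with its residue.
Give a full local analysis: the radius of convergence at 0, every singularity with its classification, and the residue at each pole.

Radius of convergence at 0: 4/3.
At -4/3: an algebraic (square-root) branch point.

Branch term (-4/19)*sqrt(1 - χ/(-4/3)): its argument vanishes at χ = -4/3, a square-root branch point, modulus 4/3.
The radius of convergence is the smallest modulus among the singular points: 4/3.


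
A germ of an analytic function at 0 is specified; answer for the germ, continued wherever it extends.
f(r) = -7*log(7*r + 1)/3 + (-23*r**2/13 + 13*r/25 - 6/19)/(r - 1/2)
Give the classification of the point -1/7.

The term (-7/3)*log(1 - r/(-1/7)) has argument 1 - -1/7/(-1/7) = 0 at -1/7: a logarithmic (infinitely-sheeted) branch point; the remaining terms are analytic or single-valued there.

The point is a logarithmic branch point.


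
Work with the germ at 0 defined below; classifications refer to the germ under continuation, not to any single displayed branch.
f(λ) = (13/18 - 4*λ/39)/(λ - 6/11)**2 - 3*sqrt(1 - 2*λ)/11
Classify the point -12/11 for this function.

The point is a regular point.

Denominator factors: λ - 6/11 = -18/11 at λ = -12/11 — none vanishes.
Branch term sqrt(1 - λ/(1/2)): argument at -12/11 is 35/11, nonzero, so -12/11 is not its branch point (a point on a principal cut is still regular for the continued germ).
So the germ continues analytically to -12/11.


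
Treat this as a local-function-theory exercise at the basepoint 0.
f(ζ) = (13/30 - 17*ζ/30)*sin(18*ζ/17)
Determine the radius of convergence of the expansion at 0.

The radius of convergence is infinite.

The factor sin(18*ζ/17) is entire and contributes no finite singular point.
The polynomial part has no poles.
No finite singular points: the Taylor series at 0 converges everywhere.


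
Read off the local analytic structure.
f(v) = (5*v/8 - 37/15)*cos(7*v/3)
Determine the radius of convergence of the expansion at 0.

The radius of convergence is infinite.

The factor cos(7*v/3) is entire and contributes no finite singular point.
The polynomial part has no poles.
No finite singular points: the Taylor series at 0 converges everywhere.


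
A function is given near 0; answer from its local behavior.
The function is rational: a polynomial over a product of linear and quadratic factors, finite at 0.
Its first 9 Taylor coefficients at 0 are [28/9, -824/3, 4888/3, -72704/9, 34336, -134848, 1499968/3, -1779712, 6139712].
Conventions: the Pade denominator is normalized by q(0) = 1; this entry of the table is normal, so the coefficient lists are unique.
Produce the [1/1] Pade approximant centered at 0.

Taylor coefficients needed (read off): a_0 = 28/9, a_1 = -824/3, a_2 = 4888/3.
Write the denominator as Q(η) = 1 + q1*η. Requiring Q*f - P = O(η^3) with deg P <= 1 kills the coefficients of η^2..η^2 in Q*f:
  η^2: a_2 + q1*a_1 = 0, i.e. 4888/3 + (-824/3)*q1 = 0.
Solving this linear system: q1 = 611/103.
The numerator is Q*f truncated at degree 1: P0 = a_0 = 28/9; P1 = a_1 + q1*a_0 = -237508/927.

The Pade approximant has numerator coefficients [28/9, -237508/927]; denominator coefficients [1, 611/103].


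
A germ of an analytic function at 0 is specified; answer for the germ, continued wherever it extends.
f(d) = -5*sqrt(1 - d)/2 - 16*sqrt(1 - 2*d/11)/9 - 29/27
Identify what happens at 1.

The point is an algebraic (square-root) branch point.

The term (-5/2)*sqrt(1 - d/(1)) has argument 1 - 1/(1) = 0 at 1: a square-root (algebraic, two-sheeted) branch point; the remaining terms are analytic or single-valued there.


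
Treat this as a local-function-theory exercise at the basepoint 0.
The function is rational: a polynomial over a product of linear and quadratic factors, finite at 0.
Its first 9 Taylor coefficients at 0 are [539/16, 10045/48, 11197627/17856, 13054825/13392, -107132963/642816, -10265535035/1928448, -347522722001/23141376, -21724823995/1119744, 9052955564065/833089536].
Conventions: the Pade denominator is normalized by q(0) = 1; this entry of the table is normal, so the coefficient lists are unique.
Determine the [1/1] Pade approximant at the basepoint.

Taylor coefficients needed (read off): a_0 = 539/16, a_1 = 10045/48, a_2 = 11197627/17856.
Write the denominator as Q(ξ) = 1 + q1*ξ. Requiring Q*f - P = O(ξ^3) with deg P <= 1 kills the coefficients of ξ^2..ξ^2 in Q*f:
  ξ^2: a_2 + q1*a_1 = 0, i.e. 11197627/17856 + (10045/48)*q1 = 0.
Solving this linear system: q1 = -228523/76260.
The numerator is Q*f truncated at degree 1: P0 = a_0 = 539/16; P1 = a_1 + q1*a_0 = 132170003/1220160.

The Pade approximant has numerator coefficients [539/16, 132170003/1220160]; denominator coefficients [1, -228523/76260].


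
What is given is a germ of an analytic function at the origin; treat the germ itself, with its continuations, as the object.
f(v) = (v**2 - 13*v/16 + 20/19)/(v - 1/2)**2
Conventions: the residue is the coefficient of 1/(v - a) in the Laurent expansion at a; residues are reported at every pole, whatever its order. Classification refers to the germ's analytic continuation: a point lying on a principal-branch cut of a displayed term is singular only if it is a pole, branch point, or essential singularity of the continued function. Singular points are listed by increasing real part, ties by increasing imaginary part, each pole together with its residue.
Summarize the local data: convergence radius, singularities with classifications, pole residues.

Radius of convergence at 0: 1/2.
At 1/2: a pole of order 2; residue 3/16.

Denominator factor (v - 1/2)^2: pole of order 2 at 1/2, modulus 1/2.
The radius of convergence is the smallest modulus among the singular points: 1/2.
At the order-2 pole 1/2 set g(v) = (v - (1/2))^2*f(v) = v**2 - 13*v/16 + 20/19.
Order-2 pole: residue = g'(a); g'(1/2) = 3/16, so the residue is 3/16.


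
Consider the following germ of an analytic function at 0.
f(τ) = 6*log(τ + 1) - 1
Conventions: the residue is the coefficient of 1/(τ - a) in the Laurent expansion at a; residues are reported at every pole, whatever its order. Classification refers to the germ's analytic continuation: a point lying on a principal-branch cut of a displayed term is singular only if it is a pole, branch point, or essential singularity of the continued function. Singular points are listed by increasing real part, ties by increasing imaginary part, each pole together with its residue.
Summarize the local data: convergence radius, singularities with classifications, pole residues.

Branch term (6)*log(1 - τ/(-1)): its argument vanishes at τ = -1, a logarithmic branch point, modulus 1.
The radius of convergence is the smallest modulus among the singular points: 1.

Radius of convergence at 0: 1.
At -1: a logarithmic branch point.


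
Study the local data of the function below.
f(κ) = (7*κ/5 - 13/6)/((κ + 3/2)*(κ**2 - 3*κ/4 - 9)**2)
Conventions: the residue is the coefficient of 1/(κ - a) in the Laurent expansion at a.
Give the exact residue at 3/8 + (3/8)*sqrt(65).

The factor κ**2 - 3*κ/4 - 9 splits as (κ - a)(κ - a') with a = 3/8 + (3/8)*sqrt(65), a' = 3/8 - (3/8)*sqrt(65). At the order-2 pole a set g(κ) = (κ - a)^2*f(κ) = [(7*κ/5 - 13/6)/(κ + 3/2)] / (κ - a')^2.
Order-2 pole: residue = g'(a); g'(3/8 + (3/8)*sqrt(65)) = 2048/30375 - (8576/1026675)*sqrt(65), so the residue is 2048/30375 - (8576/1026675)*sqrt(65).

The residue is 2048/30375 - (8576/1026675)*sqrt(65).


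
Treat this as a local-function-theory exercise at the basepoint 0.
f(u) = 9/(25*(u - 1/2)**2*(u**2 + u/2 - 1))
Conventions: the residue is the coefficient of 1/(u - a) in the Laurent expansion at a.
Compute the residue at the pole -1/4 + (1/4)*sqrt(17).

The residue is 27/25 + (117/425)*sqrt(17).

The factor u**2 + u/2 - 1 splits as (u - a)(u - a') with a = -1/4 + (1/4)*sqrt(17), a' = -1/4 - (1/4)*sqrt(17). At the order-1 pole a set g(u) = (u - a)*f(u) = [9/(25*(u - 1/2)**2)] / (u - a').
Simple pole: residue = g(a) at a = -1/4 + (1/4)*sqrt(17), which is 27/25 + (117/425)*sqrt(17).


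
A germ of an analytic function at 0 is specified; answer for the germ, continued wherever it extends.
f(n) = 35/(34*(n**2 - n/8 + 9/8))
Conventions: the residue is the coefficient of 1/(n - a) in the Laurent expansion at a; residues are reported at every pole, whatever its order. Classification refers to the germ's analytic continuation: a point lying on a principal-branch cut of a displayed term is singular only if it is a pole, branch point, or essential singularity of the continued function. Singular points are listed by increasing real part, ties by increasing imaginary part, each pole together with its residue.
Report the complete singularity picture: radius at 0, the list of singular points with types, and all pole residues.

Radius of convergence at 0: (3/4)*sqrt(2).
At (1/16) - ((1/16)*sqrt(287))*i: a pole of order 1; residue ((20/697)*sqrt(287))*i.
At (1/16) + ((1/16)*sqrt(287))*i: a pole of order 1; residue -((20/697)*sqrt(287))*i.

Denominator factor (n**2 - n/8 + 9/8): discriminant -287/64, complex-conjugate roots (1/16) + ((1/16)*sqrt(287))*i and (1/16) - ((1/16)*sqrt(287))*i; poles of order 1, moduli (3/4)*sqrt(2) and (3/4)*sqrt(2).
The radius of convergence is the smallest modulus among the singular points: (3/4)*sqrt(2).
The factor n**2 - n/8 + 9/8 splits as (n - a)(n - a') with a = (1/16) - ((1/16)*sqrt(287))*i, a' = (1/16) + ((1/16)*sqrt(287))*i. At the order-1 pole a set g(n) = (n - a)*f(n) = [35/34] / (n - a').
Simple pole: residue = g(a) at a = (1/16) - ((1/16)*sqrt(287))*i, which is ((20/697)*sqrt(287))*i.
The factor n**2 - n/8 + 9/8 splits as (n - a)(n - a') with a = (1/16) + ((1/16)*sqrt(287))*i, a' = (1/16) - ((1/16)*sqrt(287))*i. At the order-1 pole a set g(n) = (n - a)*f(n) = [35/34] / (n - a').
Simple pole: residue = g(a) at a = (1/16) + ((1/16)*sqrt(287))*i, which is -((20/697)*sqrt(287))*i.
List the singular points by increasing real part (a conjugate pair: the negative imaginary part first).


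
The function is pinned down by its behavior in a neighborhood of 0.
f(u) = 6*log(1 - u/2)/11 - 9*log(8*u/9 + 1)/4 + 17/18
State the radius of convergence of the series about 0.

Branch term (6/11)*log(1 - u/(2)): its argument vanishes at u = 2, a logarithmic branch point, modulus 2.
Branch term (-9/4)*log(1 - u/(-9/8)): its argument vanishes at u = -9/8, a logarithmic branch point, modulus 9/8.
The radius of convergence is the smallest modulus among the singular points: 9/8.

The radius of convergence is 9/8.


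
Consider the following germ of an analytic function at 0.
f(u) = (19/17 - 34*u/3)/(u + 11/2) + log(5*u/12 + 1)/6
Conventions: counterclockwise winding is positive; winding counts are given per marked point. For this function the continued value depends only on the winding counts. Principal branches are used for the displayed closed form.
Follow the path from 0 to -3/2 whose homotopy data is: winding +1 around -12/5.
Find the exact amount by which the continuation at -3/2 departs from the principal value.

Continued minus principal equals (1/3)*pi*i.

The rational part is single-valued and drops out of the difference; each branch term changes only by its own monodromy.
(1/6)*log(1 - u/(-12/5)): each positive loop around -12/5 adds 2*pi*i to the log, so winding +1 contributes (1/6)*(1)*2*pi*i = (1/3)*pi*i.
Summing the contributions at u = -3/2 gives (1/3)*pi*i.


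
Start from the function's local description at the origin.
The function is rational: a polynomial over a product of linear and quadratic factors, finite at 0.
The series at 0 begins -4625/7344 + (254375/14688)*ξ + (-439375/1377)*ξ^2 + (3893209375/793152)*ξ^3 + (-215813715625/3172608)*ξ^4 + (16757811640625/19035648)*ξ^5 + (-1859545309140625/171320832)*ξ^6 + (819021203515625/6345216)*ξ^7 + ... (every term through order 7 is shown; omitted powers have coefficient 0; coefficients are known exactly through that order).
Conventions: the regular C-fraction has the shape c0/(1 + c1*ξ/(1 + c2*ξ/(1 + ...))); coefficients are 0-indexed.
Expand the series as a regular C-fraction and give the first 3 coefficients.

The regular C-fraction coefficients are [-4625/7344, 55/2, -599/66].

Taylor coefficients (read off): a_0 = -4625/7344, a_1 = 254375/14688, a_2 = -439375/1377.
c0 = a_0 = -4625/7344. Peel one level at a time: if S = 1 + c*ξ/S' with S'(0) = 1, then c is the ξ-coefficient of S and S' = c*ξ/(S - 1).
S_1 = c0/f = 1 + (55/2)*ξ + (2995/12)*ξ^2 + ...; c1 = 55/2.
S_2 = c1*ξ/(S_1 - 1) = 1 + (-599/66)*ξ + ...; c2 = -599/66.


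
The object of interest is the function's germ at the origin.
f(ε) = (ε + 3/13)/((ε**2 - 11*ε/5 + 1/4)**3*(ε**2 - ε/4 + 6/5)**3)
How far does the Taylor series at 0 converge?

Denominator factor (ε**2 - ε/4 + 6/5)^3: discriminant -379/80, complex-conjugate roots (1/8) + ((1/40)*sqrt(1895))*i and (1/8) - ((1/40)*sqrt(1895))*i; poles of order 3, moduli (1/5)*sqrt(30) and (1/5)*sqrt(30).
Denominator factor (ε**2 - 11*ε/5 + 1/4)^3: discriminant 96/25, real irrational roots 11/10 + (2/5)*sqrt(6) and 11/10 - (2/5)*sqrt(6); poles of order 3, moduli 11/10 + (2/5)*sqrt(6) and 11/10 - (2/5)*sqrt(6).
The radius of convergence is the smallest modulus among the singular points: 11/10 - (2/5)*sqrt(6).

The radius of convergence is 11/10 - (2/5)*sqrt(6).


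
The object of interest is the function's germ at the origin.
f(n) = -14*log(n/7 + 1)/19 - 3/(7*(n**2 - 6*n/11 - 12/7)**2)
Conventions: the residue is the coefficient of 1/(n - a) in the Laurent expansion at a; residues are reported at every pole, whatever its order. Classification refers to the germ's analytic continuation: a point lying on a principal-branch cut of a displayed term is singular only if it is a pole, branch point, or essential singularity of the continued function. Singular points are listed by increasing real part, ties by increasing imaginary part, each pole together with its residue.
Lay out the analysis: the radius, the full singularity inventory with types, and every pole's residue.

Radius of convergence at 0: -3/11 + (1/77)*sqrt(10605).
At -7: a logarithmic branch point.
At 3/11 - (1/77)*sqrt(10605): a pole of order 2; residue -(1331/3060300)*sqrt(10605).
At 3/11 + (1/77)*sqrt(10605): a pole of order 2; residue (1331/3060300)*sqrt(10605).

Denominator factor (n**2 - 6*n/11 - 12/7)^2: discriminant 6060/847, real irrational roots 3/11 + (1/77)*sqrt(10605) and 3/11 - (1/77)*sqrt(10605); poles of order 2, moduli 3/11 + (1/77)*sqrt(10605) and -3/11 + (1/77)*sqrt(10605).
Branch term (-14/19)*log(1 - n/(-7)): its argument vanishes at n = -7, a logarithmic branch point, modulus 7.
The radius of convergence is the smallest modulus among the singular points: -3/11 + (1/77)*sqrt(10605).
The branch term is analytic at 3/11 - (1/77)*sqrt(10605) and contributes nothing to the residue; only the rational part matters.
The factor n**2 - 6*n/11 - 12/7 splits as (n - a)(n - a') with a = 3/11 - (1/77)*sqrt(10605), a' = 3/11 + (1/77)*sqrt(10605). At the order-2 pole a set g(n) = (n - a)^2*(rational part) = [-3/7] / (n - a')^2.
Order-2 pole: residue = g'(a); g'(3/11 - (1/77)*sqrt(10605)) = -(1331/3060300)*sqrt(10605), so the residue is -(1331/3060300)*sqrt(10605).
The branch term is analytic at 3/11 + (1/77)*sqrt(10605) and contributes nothing to the residue; only the rational part matters.
The factor n**2 - 6*n/11 - 12/7 splits as (n - a)(n - a') with a = 3/11 + (1/77)*sqrt(10605), a' = 3/11 - (1/77)*sqrt(10605). At the order-2 pole a set g(n) = (n - a)^2*(rational part) = [-3/7] / (n - a')^2.
Order-2 pole: residue = g'(a); g'(3/11 + (1/77)*sqrt(10605)) = (1331/3060300)*sqrt(10605), so the residue is (1331/3060300)*sqrt(10605).
List the singular points by increasing real part (a conjugate pair: the negative imaginary part first).


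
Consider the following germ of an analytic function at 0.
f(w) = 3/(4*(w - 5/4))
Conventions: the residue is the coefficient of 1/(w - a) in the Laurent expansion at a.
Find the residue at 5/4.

At the order-1 pole 5/4 set g(w) = (w - (5/4))*f(w) = 3/4.
Simple pole: residue = g(a) at a = 5/4, which is 3/4.

The residue is 3/4.


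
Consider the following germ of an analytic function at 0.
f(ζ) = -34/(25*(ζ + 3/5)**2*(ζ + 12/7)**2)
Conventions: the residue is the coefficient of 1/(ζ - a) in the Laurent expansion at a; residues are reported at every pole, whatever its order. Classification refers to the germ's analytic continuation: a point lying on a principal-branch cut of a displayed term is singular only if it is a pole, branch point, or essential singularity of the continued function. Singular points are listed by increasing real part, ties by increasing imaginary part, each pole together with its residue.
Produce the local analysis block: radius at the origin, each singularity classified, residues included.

Denominator factor (ζ + 3/5)^2: pole of order 2 at -3/5, modulus 3/5.
Denominator factor (ζ + 12/7)^2: pole of order 2 at -12/7, modulus 12/7.
The radius of convergence is the smallest modulus among the singular points: 3/5.
At the order-2 pole -12/7 set g(ζ) = (ζ - (-12/7))^2*f(ζ) = -34/(25*(ζ + 3/5)**2).
Order-2 pole: residue = g'(a); g'(-12/7) = -116620/59319, so the residue is -116620/59319.
At the order-2 pole -3/5 set g(ζ) = (ζ - (-3/5))^2*f(ζ) = -34/(25*(ζ + 12/7)**2).
Order-2 pole: residue = g'(a); g'(-3/5) = 116620/59319, so the residue is 116620/59319.
List the singular points by increasing real part (a conjugate pair: the negative imaginary part first).

Radius of convergence at 0: 3/5.
At -12/7: a pole of order 2; residue -116620/59319.
At -3/5: a pole of order 2; residue 116620/59319.


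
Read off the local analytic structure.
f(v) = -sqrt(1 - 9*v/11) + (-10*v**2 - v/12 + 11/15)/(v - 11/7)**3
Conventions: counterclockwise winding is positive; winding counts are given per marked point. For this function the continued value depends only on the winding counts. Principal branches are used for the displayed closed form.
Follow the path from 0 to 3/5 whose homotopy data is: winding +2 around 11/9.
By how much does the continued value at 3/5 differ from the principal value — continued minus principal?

Continued minus principal equals 0.

The rational part is single-valued and drops out of the difference; each branch term changes only by its own monodromy.
(-1)*sqrt(1 - v/(11/9)): winding +2 is even, the square root returns to the same sheet, contribution 0.
Summing the contributions at v = 3/5 gives 0.


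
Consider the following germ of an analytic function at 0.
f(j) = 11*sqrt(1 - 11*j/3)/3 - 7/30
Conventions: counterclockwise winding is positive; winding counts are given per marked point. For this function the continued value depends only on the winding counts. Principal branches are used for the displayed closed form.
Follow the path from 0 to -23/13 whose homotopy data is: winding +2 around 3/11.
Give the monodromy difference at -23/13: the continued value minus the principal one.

The rational part is single-valued and drops out of the difference; each branch term changes only by its own monodromy.
(11/3)*sqrt(1 - j/(3/11)): winding +2 is even, the square root returns to the same sheet, contribution 0.
Summing the contributions at j = -23/13 gives 0.

Continued minus principal equals 0.


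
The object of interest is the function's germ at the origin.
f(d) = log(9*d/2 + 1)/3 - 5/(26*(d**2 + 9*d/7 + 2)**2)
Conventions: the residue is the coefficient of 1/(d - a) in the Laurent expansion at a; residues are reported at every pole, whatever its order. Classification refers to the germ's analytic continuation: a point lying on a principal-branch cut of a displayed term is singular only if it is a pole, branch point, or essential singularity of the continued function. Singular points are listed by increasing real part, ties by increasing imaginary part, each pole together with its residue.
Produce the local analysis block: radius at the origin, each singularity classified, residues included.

Radius of convergence at 0: 2/9.
At (-9/14) - ((1/14)*sqrt(311))*i: a pole of order 2; residue -((1715/1257373)*sqrt(311))*i.
At (-9/14) + ((1/14)*sqrt(311))*i: a pole of order 2; residue ((1715/1257373)*sqrt(311))*i.
At -2/9: a logarithmic branch point.

Denominator factor (d**2 + 9*d/7 + 2)^2: discriminant -311/49, complex-conjugate roots (-9/14) + ((1/14)*sqrt(311))*i and (-9/14) - ((1/14)*sqrt(311))*i; poles of order 2, moduli sqrt(2) and sqrt(2).
Branch term (1/3)*log(1 - d/(-2/9)): its argument vanishes at d = -2/9, a logarithmic branch point, modulus 2/9.
The radius of convergence is the smallest modulus among the singular points: 2/9.
The branch term is analytic at (-9/14) - ((1/14)*sqrt(311))*i and contributes nothing to the residue; only the rational part matters.
The factor d**2 + 9*d/7 + 2 splits as (d - a)(d - a') with a = (-9/14) - ((1/14)*sqrt(311))*i, a' = (-9/14) + ((1/14)*sqrt(311))*i. At the order-2 pole a set g(d) = (d - a)^2*(rational part) = [-5/26] / (d - a')^2.
Order-2 pole: residue = g'(a); g'((-9/14) - ((1/14)*sqrt(311))*i) = -((1715/1257373)*sqrt(311))*i, so the residue is -((1715/1257373)*sqrt(311))*i.
The branch term is analytic at (-9/14) + ((1/14)*sqrt(311))*i and contributes nothing to the residue; only the rational part matters.
The factor d**2 + 9*d/7 + 2 splits as (d - a)(d - a') with a = (-9/14) + ((1/14)*sqrt(311))*i, a' = (-9/14) - ((1/14)*sqrt(311))*i. At the order-2 pole a set g(d) = (d - a)^2*(rational part) = [-5/26] / (d - a')^2.
Order-2 pole: residue = g'(a); g'((-9/14) + ((1/14)*sqrt(311))*i) = ((1715/1257373)*sqrt(311))*i, so the residue is ((1715/1257373)*sqrt(311))*i.
List the singular points by increasing real part (a conjugate pair: the negative imaginary part first).


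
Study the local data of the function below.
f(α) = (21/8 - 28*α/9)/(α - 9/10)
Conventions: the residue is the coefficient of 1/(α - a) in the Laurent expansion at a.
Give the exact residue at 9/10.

The residue is -7/40.

At the order-1 pole 9/10 set g(α) = (α - (9/10))*f(α) = 21/8 - 28*α/9.
Simple pole: residue = g(a) at a = 9/10, which is -7/40.


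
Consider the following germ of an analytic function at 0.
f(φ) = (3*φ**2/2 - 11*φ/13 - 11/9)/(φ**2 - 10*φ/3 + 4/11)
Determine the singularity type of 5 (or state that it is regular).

Denominator factors: φ**2 - 10*φ/3 + 4/11 = 287/33 at φ = 5 — none vanishes.
So the germ continues analytically to 5.

The point is a regular point.


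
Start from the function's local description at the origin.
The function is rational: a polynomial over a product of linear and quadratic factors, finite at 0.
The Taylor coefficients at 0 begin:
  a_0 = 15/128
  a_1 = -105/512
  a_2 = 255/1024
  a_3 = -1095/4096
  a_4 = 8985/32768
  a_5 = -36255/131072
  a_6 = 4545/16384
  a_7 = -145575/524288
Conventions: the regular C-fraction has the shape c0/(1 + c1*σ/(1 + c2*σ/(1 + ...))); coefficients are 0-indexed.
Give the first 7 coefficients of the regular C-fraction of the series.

The regular C-fraction coefficients are [15/128, 7/4, -15/28, 67/210, -763/8040, 11235/58424, -2144/81641].

Taylor coefficients (read off): a_0 = 15/128, a_1 = -105/512, a_2 = 255/1024, a_3 = -1095/4096, a_4 = 8985/32768, a_5 = -36255/131072, a_6 = 4545/16384.
c0 = a_0 = 15/128. Peel one level at a time: if S = 1 + c*σ/S' with S'(0) = 1, then c is the σ-coefficient of S and S' = c*σ/(S - 1).
S_1 = c0/f = 1 + (7/4)*σ + (15/16)*σ^2 + ...; c1 = 7/4.
S_2 = c1*σ/(S_1 - 1) = 1 + (-15/28)*σ + (67/392)*σ^2 + ...; c2 = -15/28.
S_3 = c2*σ/(S_2 - 1) = 1 + (67/210)*σ + (109/3600)*σ^2 + ...; c3 = 67/210.
S_4 = c3*σ/(S_3 - 1) = 1 + (-763/8040)*σ + (5243/287296)*σ^2 + ...; c4 = -763/8040.
S_5 = c4*σ/(S_4 - 1) = 1 + (11235/58424)*σ + (60/11881)*σ^2 + ...; c5 = 11235/58424.
S_6 = c5*σ/(S_5 - 1) = 1 + (-2144/81641)*σ + ...; c6 = -2144/81641.


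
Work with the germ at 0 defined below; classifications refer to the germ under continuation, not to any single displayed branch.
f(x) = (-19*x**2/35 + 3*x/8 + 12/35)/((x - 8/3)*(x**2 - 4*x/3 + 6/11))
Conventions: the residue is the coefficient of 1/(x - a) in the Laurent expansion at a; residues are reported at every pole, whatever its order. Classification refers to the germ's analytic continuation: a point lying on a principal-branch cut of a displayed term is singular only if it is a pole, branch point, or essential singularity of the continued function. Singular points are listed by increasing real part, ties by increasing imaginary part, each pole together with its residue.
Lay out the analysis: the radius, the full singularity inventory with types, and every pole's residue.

Radius of convergence at 0: (1/11)*sqrt(66).
At (2/3) - ((1/33)*sqrt(110))*i: a pole of order 1; residue (1009/28420) - ((35263/1136800)*sqrt(110))*i.
At (2/3) + ((1/33)*sqrt(110))*i: a pole of order 1; residue (1009/28420) + ((35263/1136800)*sqrt(110))*i.
At 8/3: a pole of order 1; residue -8723/14210.

Denominator factor (x - 8/3): pole of order 1 at 8/3, modulus 8/3.
Denominator factor (x**2 - 4*x/3 + 6/11): discriminant -40/99, complex-conjugate roots (2/3) + ((1/33)*sqrt(110))*i and (2/3) - ((1/33)*sqrt(110))*i; poles of order 1, moduli (1/11)*sqrt(66) and (1/11)*sqrt(66).
The radius of convergence is the smallest modulus among the singular points: (1/11)*sqrt(66).
The factor x**2 - 4*x/3 + 6/11 splits as (x - a)(x - a') with a = (2/3) - ((1/33)*sqrt(110))*i, a' = (2/3) + ((1/33)*sqrt(110))*i. At the order-1 pole a set g(x) = (x - a)*f(x) = [(-19*x**2/35 + 3*x/8 + 12/35)/(x - 8/3)] / (x - a').
Simple pole: residue = g(a) at a = (2/3) - ((1/33)*sqrt(110))*i, which is (1009/28420) - ((35263/1136800)*sqrt(110))*i.
The factor x**2 - 4*x/3 + 6/11 splits as (x - a)(x - a') with a = (2/3) + ((1/33)*sqrt(110))*i, a' = (2/3) - ((1/33)*sqrt(110))*i. At the order-1 pole a set g(x) = (x - a)*f(x) = [(-19*x**2/35 + 3*x/8 + 12/35)/(x - 8/3)] / (x - a').
Simple pole: residue = g(a) at a = (2/3) + ((1/33)*sqrt(110))*i, which is (1009/28420) + ((35263/1136800)*sqrt(110))*i.
At the order-1 pole 8/3 set g(x) = (x - (8/3))*f(x) = (-19*x**2/35 + 3*x/8 + 12/35)/(x**2 - 4*x/3 + 6/11).
Simple pole: residue = g(a) at a = 8/3, which is -8723/14210.
List the singular points by increasing real part (a conjugate pair: the negative imaginary part first).


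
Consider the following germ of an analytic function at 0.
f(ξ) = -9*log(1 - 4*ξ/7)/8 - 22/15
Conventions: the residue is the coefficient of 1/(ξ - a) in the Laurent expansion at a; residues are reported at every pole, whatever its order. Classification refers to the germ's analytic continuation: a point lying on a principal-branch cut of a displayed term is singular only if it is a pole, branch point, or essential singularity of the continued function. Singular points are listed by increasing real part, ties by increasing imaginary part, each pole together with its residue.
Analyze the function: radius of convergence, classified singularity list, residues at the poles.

Radius of convergence at 0: 7/4.
At 7/4: a logarithmic branch point.

Branch term (-9/8)*log(1 - ξ/(7/4)): its argument vanishes at ξ = 7/4, a logarithmic branch point, modulus 7/4.
The radius of convergence is the smallest modulus among the singular points: 7/4.


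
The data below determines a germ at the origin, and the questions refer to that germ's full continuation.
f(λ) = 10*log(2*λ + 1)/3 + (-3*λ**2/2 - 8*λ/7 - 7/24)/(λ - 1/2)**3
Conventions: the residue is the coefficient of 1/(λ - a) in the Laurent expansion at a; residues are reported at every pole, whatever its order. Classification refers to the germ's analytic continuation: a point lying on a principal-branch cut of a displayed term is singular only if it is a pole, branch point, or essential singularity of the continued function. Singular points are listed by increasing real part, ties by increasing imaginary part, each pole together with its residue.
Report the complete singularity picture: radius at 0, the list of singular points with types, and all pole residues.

Denominator factor (λ - 1/2)^3: pole of order 3 at 1/2, modulus 1/2.
Branch term (10/3)*log(1 - λ/(-1/2)): its argument vanishes at λ = -1/2, a logarithmic branch point, modulus 1/2.
The radius of convergence is the smallest modulus among the singular points: 1/2.
The branch term is analytic at 1/2 and contributes nothing to the residue; only the rational part matters.
At the order-3 pole 1/2 set g(λ) = (λ - (1/2))^3*(rational part) = -3*λ**2/2 - 8*λ/7 - 7/24.
Order-3 pole: residue = g''(a)/2; g''(1/2) = -3, so the residue is -3/2.
List the singular points by increasing real part (a conjugate pair: the negative imaginary part first).

Radius of convergence at 0: 1/2.
At -1/2: a logarithmic branch point.
At 1/2: a pole of order 3; residue -3/2.


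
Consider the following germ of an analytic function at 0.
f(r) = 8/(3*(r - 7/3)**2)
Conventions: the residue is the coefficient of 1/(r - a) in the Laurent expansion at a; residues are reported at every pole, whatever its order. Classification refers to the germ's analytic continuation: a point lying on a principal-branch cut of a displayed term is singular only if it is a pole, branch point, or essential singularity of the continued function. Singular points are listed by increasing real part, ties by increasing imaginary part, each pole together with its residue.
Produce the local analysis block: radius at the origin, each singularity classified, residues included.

Radius of convergence at 0: 7/3.
At 7/3: a pole of order 2; residue 0.

Denominator factor (r - 7/3)^2: pole of order 2 at 7/3, modulus 7/3.
The radius of convergence is the smallest modulus among the singular points: 7/3.
At the order-2 pole 7/3 set g(r) = (r - (7/3))^2*f(r) = 8/3.
Order-2 pole: residue = g'(a); g'(7/3) = 0, so the residue is 0.


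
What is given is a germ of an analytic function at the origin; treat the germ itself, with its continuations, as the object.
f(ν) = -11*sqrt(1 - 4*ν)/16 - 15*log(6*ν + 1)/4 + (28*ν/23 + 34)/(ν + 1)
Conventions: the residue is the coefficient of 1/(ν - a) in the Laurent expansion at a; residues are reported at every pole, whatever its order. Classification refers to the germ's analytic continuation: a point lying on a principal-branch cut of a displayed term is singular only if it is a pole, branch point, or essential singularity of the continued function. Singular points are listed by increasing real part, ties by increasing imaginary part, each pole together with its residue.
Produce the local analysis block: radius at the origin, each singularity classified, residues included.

Radius of convergence at 0: 1/6.
At -1: a pole of order 1; residue 754/23.
At -1/6: a logarithmic branch point.
At 1/4: an algebraic (square-root) branch point.

Denominator factor (ν + 1): pole of order 1 at -1, modulus 1.
Branch term (-15/4)*log(1 - ν/(-1/6)): its argument vanishes at ν = -1/6, a logarithmic branch point, modulus 1/6.
Branch term (-11/16)*sqrt(1 - ν/(1/4)): its argument vanishes at ν = 1/4, a square-root branch point, modulus 1/4.
The radius of convergence is the smallest modulus among the singular points: 1/6.
The branch terms are analytic at -1 and contribute nothing to the residue; only the rational part matters.
At the order-1 pole -1 set g(ν) = (ν - (-1))*(rational part) = 28*ν/23 + 34.
Simple pole: residue = g(a) at a = -1, which is 754/23.
List the singular points by increasing real part (a conjugate pair: the negative imaginary part first).
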